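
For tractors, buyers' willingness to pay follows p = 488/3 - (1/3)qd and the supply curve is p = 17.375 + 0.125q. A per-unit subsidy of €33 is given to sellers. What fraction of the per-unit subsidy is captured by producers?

Producer share = 3/11

Pre-subsidy: 488/3 - (1/3)q = 17.375 + 0.125q gives q* = 317 and p* = 57.
With the subsidy, sellers receive ps = pb + 33 for each unit, where pb is the price buyers pay.
On the curves, pb = 488/3 - (1/3)q and ps = 17.375 + 0.125q; the wedge ps − pb = 33 gives 17.375 + 0.125q − (488/3 - (1/3)q) = 33, so q' = 389.
Then pb = 488/3 − (1/3)·389 = 33 and ps = 17.375 + 0.125·389 = 66.
Buyers' price falls by p* − pb = 57 − 33 = 24; sellers' price rises by ps − p* = 66 − 57 = 9.
So producers capture 9/33 = 3/11 of each unit of subsidy.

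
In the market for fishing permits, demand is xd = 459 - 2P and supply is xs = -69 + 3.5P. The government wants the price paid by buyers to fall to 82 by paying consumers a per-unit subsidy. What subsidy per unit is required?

Required subsidy s = 22 per unit

At a buyer price of 82, quantity demanded is 459 − 2·82 = 295.
Sellers supply 295 only when they receive Ps with -69 + 3.5·Ps = 295, i.e. Ps = 104.
s = Ps − Pb = 104 − 82 = 22.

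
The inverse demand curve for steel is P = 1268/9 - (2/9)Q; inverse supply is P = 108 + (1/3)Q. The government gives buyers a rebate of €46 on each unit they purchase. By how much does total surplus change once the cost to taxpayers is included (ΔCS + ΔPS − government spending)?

Pre-subsidy: 1268/9 - (2/9)Q = 108 + (1/3)Q gives Q* = 59.2 and P* = 1916/15.
With the rebate, buyers effectively pay Pb = Ps − 46, where Ps is the price sellers receive.
On the curves, Pb = 1268/9 - (2/9)Q and Ps = 108 + (1/3)Q; the wedge Ps − Pb = 46 gives 108 + (1/3)Q − (1268/9 - (2/9)Q) = 46, so Q' = 142.
Then Pb = 1268/9 − (2/9)·142 = 328/3 and Ps = 108 + (1/3)·142 = 466/3.
ΔCS = ½(59.2 + 142)(1916/15 − 328/3) = 1851.04; ΔPS = ½(59.2 + 142)(466/3 − 1916/15) = 2776.56.
Government spending = 46 × 142 = 6532.
Net change = 1851.04 + 2776.56 − 6532 = -1904.4. The loss equals the DWL triangle ½·46·82.8.

Net change in total surplus = -€1904.4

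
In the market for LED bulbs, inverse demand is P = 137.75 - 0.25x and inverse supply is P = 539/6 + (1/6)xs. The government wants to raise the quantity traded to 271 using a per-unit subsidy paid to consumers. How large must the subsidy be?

Required subsidy s = 65 per unit

At x = 271, from the demand curve buyers pay Pb = 137.75 − 0.25·271 = 70; from the supply curve sellers need Ps = 539/6 + (1/6)·271 = 135.
The subsidy must fill the gap: s = Ps − Pb = 135 − 70 = 65.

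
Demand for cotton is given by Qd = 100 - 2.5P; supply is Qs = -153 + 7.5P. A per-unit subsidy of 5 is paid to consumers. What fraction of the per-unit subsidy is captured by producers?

Producer share = 0.25

Pre-subsidy: 100 - 2.5P = -153 + 7.5P gives P* = 25.3, Q* = 36.75.
With the rebate, buyers effectively pay Pb = Ps − 5, where Ps is the price sellers receive.
Demand in terms of Ps becomes Qd = 100 − 2.5(Ps − 5) = 112.5 - 2.5Ps. Setting this equal to supply: 112.5 - 2.5Ps = -153 + 7.5Ps, so Ps = 26.55.
Buyers pay Pb = 26.55 − 5 = 21.55; Q' = -153 + 7.5·26.55 = 46.125.
Buyers' price falls by P* − Pb = 25.3 − 21.55 = 3.75; sellers' price rises by Ps − P* = 26.55 − 25.3 = 1.25.
So producers capture 1.25/5 = 0.25 of each unit of subsidy.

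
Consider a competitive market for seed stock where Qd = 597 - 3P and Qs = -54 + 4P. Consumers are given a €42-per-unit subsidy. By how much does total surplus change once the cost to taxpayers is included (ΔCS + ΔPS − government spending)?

Net change in total surplus = -€1512

Pre-subsidy: 597 - 3P = -54 + 4P gives P* = 93, Q* = 318.
With the rebate, buyers effectively pay Pb = Ps − 42, where Ps is the price sellers receive.
Demand in terms of Ps becomes Qd = 597 − 3(Ps − 42) = 723 - 3Ps. Setting this equal to supply: 723 - 3Ps = -54 + 4Ps, so Ps = 111.
Buyers pay Pb = 111 − 42 = 69; Q' = -54 + 4·111 = 390.
ΔCS = ½(318 + 390)(93 − 69) = 8496; ΔPS = ½(318 + 390)(111 − 93) = 6372.
Government spending = 42 × 390 = 16380.
Net change = 8496 + 6372 − 16380 = -1512. The loss equals the DWL triangle ½·42·72.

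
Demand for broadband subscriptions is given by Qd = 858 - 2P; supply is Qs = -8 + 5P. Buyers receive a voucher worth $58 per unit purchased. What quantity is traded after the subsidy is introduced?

Pre-subsidy: 858 - 2P = -8 + 5P gives P* = 866/7, Q* = 4274/7.
With the rebate, buyers effectively pay Pb = Ps − 58, where Ps is the price sellers receive.
Demand in terms of Ps becomes Qd = 858 − 2(Ps − 58) = 974 - 2Ps. Setting this equal to supply: 974 - 2Ps = -8 + 5Ps, so Ps = 982/7.
Buyers pay Pb = 982/7 − 58 = 576/7; Q' = -8 + 5·(982/7) = 4854/7.

Q' = 4854/7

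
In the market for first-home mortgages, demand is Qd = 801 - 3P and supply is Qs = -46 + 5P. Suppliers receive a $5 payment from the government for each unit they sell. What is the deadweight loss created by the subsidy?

Deadweight loss = $23.4375

Pre-subsidy: 801 - 3P = -46 + 5P gives P* = 105.875, Q* = 483.375.
With the subsidy, sellers receive Ps = Pb + 5 for each unit, where Pb is the price buyers pay.
Supply in terms of Pb becomes Qs = -46 + 5(Pb + 5) = -21 + 5Pb. Setting this equal to demand: 801 - 3Pb = -21 + 5Pb, so Pb = 102.75.
Sellers receive Ps = 102.75 + 5 = 107.75; Q' = 801 − 3·102.75 = 492.75.
The subsidy expands output by 492.75 − 483.375 = 9.375 past the efficient level; on those units the gap between marginal cost and willingness to pay runs from 0 up to 5.
DWL = ½ × 5 × 9.375 = 23.4375.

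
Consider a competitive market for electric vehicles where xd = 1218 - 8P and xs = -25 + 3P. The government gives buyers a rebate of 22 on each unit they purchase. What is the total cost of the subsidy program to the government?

Government cost = 7964

Pre-subsidy: 1218 - 8P = -25 + 3P gives P* = 113, x* = 314.
With the rebate, buyers effectively pay Pb = Ps − 22, where Ps is the price sellers receive.
Demand in terms of Ps becomes xd = 1218 − 8(Ps − 22) = 1394 - 8Ps. Setting this equal to supply: 1394 - 8Ps = -25 + 3Ps, so Ps = 129.
Buyers pay Pb = 129 − 22 = 107; x' = -25 + 3·129 = 362.
Government outlay = subsidy × quantity = 22 × 362 = 7964.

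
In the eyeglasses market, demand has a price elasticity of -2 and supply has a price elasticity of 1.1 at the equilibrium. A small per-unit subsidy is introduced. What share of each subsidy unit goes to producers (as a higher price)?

For a small subsidy around the equilibrium, the benefit split depends on the relative slopes, which at a point are proportional to the elasticities.
Buyer share = εs/(εs + |εd|) = 1.1/(1.1 + 2) = 11/31; seller share = |εd|/(εs + |εd|) = 20/31.
So producers capture 20/31 of the subsidy.

Producer share = 20/31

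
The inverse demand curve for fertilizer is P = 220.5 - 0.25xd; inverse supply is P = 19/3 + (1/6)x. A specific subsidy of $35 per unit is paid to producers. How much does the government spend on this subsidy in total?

Pre-subsidy: 220.5 - 0.25x = 19/3 + (1/6)x gives x* = 514 and P* = 92.
With the subsidy, sellers receive Ps = Pb + 35 for each unit, where Pb is the price buyers pay.
On the curves, Pb = 220.5 - 0.25x and Ps = 19/3 + (1/6)x; the wedge Ps − Pb = 35 gives 19/3 + (1/6)x − (220.5 - 0.25x) = 35, so x' = 598.
Then Pb = 220.5 − 0.25·598 = 71 and Ps = 19/3 + (1/6)·598 = 106.
Government outlay = subsidy × quantity = 35 × 598 = 20930.

Government cost = $20930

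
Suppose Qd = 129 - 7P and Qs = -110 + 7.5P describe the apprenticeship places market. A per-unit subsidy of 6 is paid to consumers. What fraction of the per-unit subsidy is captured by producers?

Pre-subsidy: 129 - 7P = -110 + 7.5P gives P* = 478/29, Q* = 395/29.
With the rebate, buyers effectively pay Pb = Ps − 6, where Ps is the price sellers receive.
Demand in terms of Ps becomes Qd = 129 − 7(Ps − 6) = 171 - 7Ps. Setting this equal to supply: 171 - 7Ps = -110 + 7.5Ps, so Ps = 562/29.
Buyers pay Pb = 562/29 − 6 = 388/29; Q' = -110 + 7.5·(562/29) = 1025/29.
Buyers' price falls by P* − Pb = 478/29 − 388/29 = 90/29; sellers' price rises by Ps − P* = 562/29 − 478/29 = 84/29.
So producers capture (84/29)/6 = 14/29 of each unit of subsidy.

Producer share = 14/29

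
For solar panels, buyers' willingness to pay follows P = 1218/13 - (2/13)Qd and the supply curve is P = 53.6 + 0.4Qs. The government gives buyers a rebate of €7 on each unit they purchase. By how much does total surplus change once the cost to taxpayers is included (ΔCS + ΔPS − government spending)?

Pre-subsidy: 1218/13 - (2/13)Q = 53.6 + 0.4Q gives Q* = 1303/18 and P* = 743/9.
With the rebate, buyers effectively pay Pb = Ps − 7, where Ps is the price sellers receive.
On the curves, Pb = 1218/13 - (2/13)Q and Ps = 53.6 + 0.4Q; the wedge Ps − Pb = 7 gives 53.6 + 0.4Q − (1218/13 - (2/13)Q) = 7, so Q' = 3061/36.
Then Pb = 1218/13 − (2/13)·(3061/36) = 1451/18 and Ps = 53.6 + 0.4·(3061/36) = 1577/18.
ΔCS = ½(1303/18 + 3061/36)(743/9 − 1451/18) = 66115/432; ΔPS = ½(1303/18 + 3061/36)(1577/18 − 743/9) = 171899/432.
Government spending = 7 × 3061/36 = 21427/36.
Net change = 66115/432 + 171899/432 − 21427/36 = -3185/72. The loss equals the DWL triangle ½·7·455/36.

Net change in total surplus = -3185/72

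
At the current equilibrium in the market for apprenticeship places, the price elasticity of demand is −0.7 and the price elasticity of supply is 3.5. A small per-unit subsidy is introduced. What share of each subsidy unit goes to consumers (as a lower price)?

For a small subsidy around the equilibrium, the benefit split depends on the relative slopes, which at a point are proportional to the elasticities.
Buyer share = εs/(εs + |εd|) = 3.5/(3.5 + 0.7) = 5/6; seller share = |εd|/(εs + |εd|) = 1/6.

Consumer share = 5/6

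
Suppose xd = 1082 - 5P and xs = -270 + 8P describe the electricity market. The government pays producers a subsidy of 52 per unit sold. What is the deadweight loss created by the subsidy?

Pre-subsidy: 1082 - 5P = -270 + 8P gives P* = 104, x* = 562.
With the subsidy, sellers receive Ps = Pb + 52 for each unit, where Pb is the price buyers pay.
Supply in terms of Pb becomes xs = -270 + 8(Pb + 52) = 146 + 8Pb. Setting this equal to demand: 1082 - 5Pb = 146 + 8Pb, so Pb = 72.
Sellers receive Ps = 72 + 52 = 124; x' = 1082 − 5·72 = 722.
The subsidy expands output by 722 − 562 = 160 past the efficient level; on those units the gap between marginal cost and willingness to pay runs from 0 up to 52.
DWL = ½ × 52 × 160 = 4160.

Deadweight loss = 4160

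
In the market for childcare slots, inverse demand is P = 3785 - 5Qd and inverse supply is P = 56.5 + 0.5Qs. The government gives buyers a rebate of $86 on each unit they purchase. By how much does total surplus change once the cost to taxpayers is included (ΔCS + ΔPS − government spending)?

Pre-subsidy: 3785 - 5Q = 56.5 + 0.5Q gives Q* = 7457/11 and P* = 4350/11.
With the rebate, buyers effectively pay Pb = Ps − 86, where Ps is the price sellers receive.
On the curves, Pb = 3785 - 5Q and Ps = 56.5 + 0.5Q; the wedge Ps − Pb = 86 gives 56.5 + 0.5Q − (3785 - 5Q) = 86, so Q' = 7629/11.
Then Pb = 3785 − 5·(7629/11) = 3490/11 and Ps = 56.5 + 0.5·(7629/11) = 4436/11.
ΔCS = ½(7457/11 + 7629/11)(4350/11 − 3490/11) = 6486980/121; ΔPS = ½(7457/11 + 7629/11)(4436/11 − 4350/11) = 648698/121.
Government spending = 86 × 7629/11 = 656094/11.
Net change = 6486980/121 + 648698/121 − 656094/11 = -7396/11. The loss equals the DWL triangle ½·86·172/11.

Net change in total surplus = -7396/11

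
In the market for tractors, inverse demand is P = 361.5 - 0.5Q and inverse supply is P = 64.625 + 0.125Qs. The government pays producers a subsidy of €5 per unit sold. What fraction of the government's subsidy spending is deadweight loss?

Pre-subsidy: 361.5 - 0.5Q = 64.625 + 0.125Q gives Q* = 475 and P* = 124.
With the subsidy, sellers receive Ps = Pb + 5 for each unit, where Pb is the price buyers pay.
On the curves, Pb = 361.5 - 0.5Q and Ps = 64.625 + 0.125Q; the wedge Ps − Pb = 5 gives 64.625 + 0.125Q − (361.5 - 0.5Q) = 5, so Q' = 483.
Then Pb = 361.5 − 0.5·483 = 120 and Ps = 64.625 + 0.125·483 = 125.
ΔCS = ½(475 + 483)(124 − 120) = 1916; ΔPS = ½(475 + 483)(125 − 124) = 479.
Government spending = 5 × 483 = 2415.
DWL = ½ × 5 × (483 − 475) = 20; fraction = 20 / 2415 = 4/483.

DWL / government spending = 4/483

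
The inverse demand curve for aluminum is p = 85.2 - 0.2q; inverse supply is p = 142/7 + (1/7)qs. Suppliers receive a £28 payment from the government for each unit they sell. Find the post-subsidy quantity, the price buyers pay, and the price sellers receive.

q' = 271; buyers pay £31; sellers receive £59

Pre-subsidy: 85.2 - 0.2q = 142/7 + (1/7)q gives q* = 568/3 and p* = 142/3.
With the subsidy, sellers receive ps = pb + 28 for each unit, where pb is the price buyers pay.
On the curves, pb = 85.2 - 0.2q and ps = 142/7 + (1/7)q; the wedge ps − pb = 28 gives 142/7 + (1/7)q − (85.2 - 0.2q) = 28, so q' = 271.
Then pb = 85.2 − 0.2·271 = 31 and ps = 142/7 + (1/7)·271 = 59.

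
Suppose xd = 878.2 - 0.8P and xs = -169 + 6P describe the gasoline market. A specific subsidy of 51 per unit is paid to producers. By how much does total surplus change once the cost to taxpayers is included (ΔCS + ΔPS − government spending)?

Net change in total surplus = -918

Pre-subsidy: 878.2 - 0.8P = -169 + 6P gives P* = 154, x* = 755.
With the subsidy, sellers receive Ps = Pb + 51 for each unit, where Pb is the price buyers pay.
Supply in terms of Pb becomes xs = -169 + 6(Pb + 51) = 137 + 6Pb. Setting this equal to demand: 878.2 - 0.8Pb = 137 + 6Pb, so Pb = 109.
Sellers receive Ps = 109 + 51 = 160; x' = 878.2 − 0.8·109 = 791.
ΔCS = ½(755 + 791)(154 − 109) = 34785; ΔPS = ½(755 + 791)(160 − 154) = 4638.
Government spending = 51 × 791 = 40341.
Net change = 34785 + 4638 − 40341 = -918. The loss equals the DWL triangle ½·51·36.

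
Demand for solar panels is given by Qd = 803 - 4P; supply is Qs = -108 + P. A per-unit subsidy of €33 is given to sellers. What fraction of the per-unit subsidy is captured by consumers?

Pre-subsidy: 803 - 4P = -108 + P gives P* = 182.2, Q* = 74.2.
With the subsidy, sellers receive Ps = Pb + 33 for each unit, where Pb is the price buyers pay.
Supply in terms of Pb becomes Qs = -108 + 1(Pb + 33) = -75 + Pb. Setting this equal to demand: 803 - 4Pb = -75 + Pb, so Pb = 175.6.
Sellers receive Ps = 175.6 + 33 = 208.6; Q' = 803 − 4·175.6 = 100.6.
Buyers' price falls by P* − Pb = 182.2 − 175.6 = 6.6; sellers' price rises by Ps − P* = 208.6 − 182.2 = 26.4.
So consumers capture 6.6/33 = 0.2 of each unit of subsidy.

Consumer share = 0.2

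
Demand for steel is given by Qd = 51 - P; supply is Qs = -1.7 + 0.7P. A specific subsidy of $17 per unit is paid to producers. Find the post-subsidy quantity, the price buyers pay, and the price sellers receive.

Pre-subsidy: 51 - P = -1.7 + 0.7P gives P* = 31, Q* = 20.
With the subsidy, sellers receive Ps = Pb + 17 for each unit, where Pb is the price buyers pay.
Supply in terms of Pb becomes Qs = -1.7 + 0.7(Pb + 17) = 10.2 + 0.7Pb. Setting this equal to demand: 51 - Pb = 10.2 + 0.7Pb, so Pb = 24.
Sellers receive Ps = 24 + 17 = 41; Q' = 51 − 1·24 = 27.

Q' = 27; buyers pay $24; sellers receive $41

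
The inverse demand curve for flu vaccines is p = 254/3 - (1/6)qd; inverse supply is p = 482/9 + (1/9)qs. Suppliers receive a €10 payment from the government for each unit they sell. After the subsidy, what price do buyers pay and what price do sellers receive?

Pre-subsidy: 254/3 - (1/6)q = 482/9 + (1/9)q gives q* = 112 and p* = 66.
With the subsidy, sellers receive ps = pb + 10 for each unit, where pb is the price buyers pay.
On the curves, pb = 254/3 - (1/6)q and ps = 482/9 + (1/9)q; the wedge ps − pb = 10 gives 482/9 + (1/9)q − (254/3 - (1/6)q) = 10, so q' = 148.
Then pb = 254/3 − (1/6)·148 = 60 and ps = 482/9 + (1/9)·148 = 70.

Buyers pay €60; sellers receive €70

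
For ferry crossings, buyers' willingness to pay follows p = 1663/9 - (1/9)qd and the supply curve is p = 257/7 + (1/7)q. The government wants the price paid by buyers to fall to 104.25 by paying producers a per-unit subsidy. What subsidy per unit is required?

Required subsidy s = 36 per unit

At a buyer price of 104.25, quantity demanded is 1663 − 9·104.25 = 724.75.
Sellers supply 724.75 only when they receive ps = 257/7 + (1/7)·724.75 = 140.25.
s = ps − pb = 140.25 − 104.25 = 36.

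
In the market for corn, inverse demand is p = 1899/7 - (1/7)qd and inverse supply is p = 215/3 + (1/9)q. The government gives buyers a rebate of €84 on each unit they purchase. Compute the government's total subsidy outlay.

Pre-subsidy: 1899/7 - (1/7)q = 215/3 + (1/9)q gives q* = 786 and p* = 159.
With the rebate, buyers effectively pay pb = ps − 84, where ps is the price sellers receive.
On the curves, pb = 1899/7 - (1/7)q and ps = 215/3 + (1/9)q; the wedge ps − pb = 84 gives 215/3 + (1/9)q − (1899/7 - (1/7)q) = 84, so q' = 1116.75.
Then pb = 1899/7 − (1/7)·1116.75 = 111.75 and ps = 215/3 + (1/9)·1116.75 = 195.75.
Government outlay = subsidy × quantity = 84 × 1116.75 = 93807.

Government cost = €93807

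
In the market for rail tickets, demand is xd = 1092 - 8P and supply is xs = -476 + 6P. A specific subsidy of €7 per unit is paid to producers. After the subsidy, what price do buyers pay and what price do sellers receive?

Pre-subsidy: 1092 - 8P = -476 + 6P gives P* = 112, x* = 196.
With the subsidy, sellers receive Ps = Pb + 7 for each unit, where Pb is the price buyers pay.
Supply in terms of Pb becomes xs = -476 + 6(Pb + 7) = -434 + 6Pb. Setting this equal to demand: 1092 - 8Pb = -434 + 6Pb, so Pb = 109.
Sellers receive Ps = 109 + 7 = 116; x' = 1092 − 8·109 = 220.

Buyers pay €109; sellers receive €116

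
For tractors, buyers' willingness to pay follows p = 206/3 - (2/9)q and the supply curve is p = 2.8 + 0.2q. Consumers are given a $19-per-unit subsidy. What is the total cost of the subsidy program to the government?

Pre-subsidy: 206/3 - (2/9)q = 2.8 + 0.2q gives q* = 156 and p* = 34.
With the rebate, buyers effectively pay pb = ps − 19, where ps is the price sellers receive.
On the curves, pb = 206/3 - (2/9)q and ps = 2.8 + 0.2q; the wedge ps − pb = 19 gives 2.8 + 0.2q − (206/3 - (2/9)q) = 19, so q' = 201.
Then pb = 206/3 − (2/9)·201 = 24 and ps = 2.8 + 0.2·201 = 43.
Government outlay = subsidy × quantity = 19 × 201 = 3819.

Government cost = $3819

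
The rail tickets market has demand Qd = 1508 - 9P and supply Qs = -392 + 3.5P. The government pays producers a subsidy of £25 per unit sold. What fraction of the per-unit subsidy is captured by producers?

Producer share = 0.72

Pre-subsidy: 1508 - 9P = -392 + 3.5P gives P* = 152, Q* = 140.
With the subsidy, sellers receive Ps = Pb + 25 for each unit, where Pb is the price buyers pay.
Supply in terms of Pb becomes Qs = -392 + 3.5(Pb + 25) = -304.5 + 3.5Pb. Setting this equal to demand: 1508 - 9Pb = -304.5 + 3.5Pb, so Pb = 145.
Sellers receive Ps = 145 + 25 = 170; Q' = 1508 − 9·145 = 203.
Buyers' price falls by P* − Pb = 152 − 145 = 7; sellers' price rises by Ps − P* = 170 − 152 = 18.
So producers capture 18/25 = 0.72 of each unit of subsidy.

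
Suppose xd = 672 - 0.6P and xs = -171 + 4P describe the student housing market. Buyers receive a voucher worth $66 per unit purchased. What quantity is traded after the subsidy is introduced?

Pre-subsidy: 672 - 0.6P = -171 + 4P gives P* = 4215/23, x* = 12927/23.
With the rebate, buyers effectively pay Pb = Ps − 66, where Ps is the price sellers receive.
Demand in terms of Ps becomes xd = 672 − 0.6(Ps − 66) = 711.6 - 0.6Ps. Setting this equal to supply: 711.6 - 0.6Ps = -171 + 4Ps, so Ps = 4413/23.
Buyers pay Pb = 4413/23 − 66 = 2895/23; x' = -171 + 4·(4413/23) = 13719/23.

x' = 13719/23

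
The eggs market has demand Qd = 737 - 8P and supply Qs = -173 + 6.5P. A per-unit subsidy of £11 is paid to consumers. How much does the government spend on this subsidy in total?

Pre-subsidy: 737 - 8P = -173 + 6.5P gives P* = 1820/29, Q* = 6813/29.
With the rebate, buyers effectively pay Pb = Ps − 11, where Ps is the price sellers receive.
Demand in terms of Ps becomes Qd = 737 − 8(Ps − 11) = 825 - 8Ps. Setting this equal to supply: 825 - 8Ps = -173 + 6.5Ps, so Ps = 1996/29.
Buyers pay Pb = 1996/29 − 11 = 1677/29; Q' = -173 + 6.5·(1996/29) = 7957/29.
Government outlay = subsidy × quantity = 11 × 7957/29 = 87527/29.

Government cost = 87527/29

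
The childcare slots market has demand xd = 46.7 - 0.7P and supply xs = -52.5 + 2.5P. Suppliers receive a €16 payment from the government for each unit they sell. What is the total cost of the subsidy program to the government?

Government cost = €540

Pre-subsidy: 46.7 - 0.7P = -52.5 + 2.5P gives P* = 31, x* = 25.
With the subsidy, sellers receive Ps = Pb + 16 for each unit, where Pb is the price buyers pay.
Supply in terms of Pb becomes xs = -52.5 + 2.5(Pb + 16) = -12.5 + 2.5Pb. Setting this equal to demand: 46.7 - 0.7Pb = -12.5 + 2.5Pb, so Pb = 18.5.
Sellers receive Ps = 18.5 + 16 = 34.5; x' = 46.7 − 0.7·18.5 = 33.75.
Government outlay = subsidy × quantity = 16 × 33.75 = 540.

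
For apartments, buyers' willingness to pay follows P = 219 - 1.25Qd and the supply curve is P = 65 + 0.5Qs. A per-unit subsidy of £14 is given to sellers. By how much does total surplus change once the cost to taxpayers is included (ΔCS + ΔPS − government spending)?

Pre-subsidy: 219 - 1.25Q = 65 + 0.5Q gives Q* = 88 and P* = 109.
With the subsidy, sellers receive Ps = Pb + 14 for each unit, where Pb is the price buyers pay.
On the curves, Pb = 219 - 1.25Q and Ps = 65 + 0.5Q; the wedge Ps − Pb = 14 gives 65 + 0.5Q − (219 - 1.25Q) = 14, so Q' = 96.
Then Pb = 219 − 1.25·96 = 99 and Ps = 65 + 0.5·96 = 113.
ΔCS = ½(88 + 96)(109 − 99) = 920; ΔPS = ½(88 + 96)(113 − 109) = 368.
Government spending = 14 × 96 = 1344.
Net change = 920 + 368 − 1344 = -56. The loss equals the DWL triangle ½·14·8.

Net change in total surplus = -£56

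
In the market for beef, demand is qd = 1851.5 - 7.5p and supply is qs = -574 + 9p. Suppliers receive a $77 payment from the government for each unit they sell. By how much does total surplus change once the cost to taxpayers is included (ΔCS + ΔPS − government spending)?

Pre-subsidy: 1851.5 - 7.5p = -574 + 9p gives p* = 147, q* = 749.
With the subsidy, sellers receive ps = pb + 77 for each unit, where pb is the price buyers pay.
Supply in terms of pb becomes qs = -574 + 9(pb + 77) = 119 + 9pb. Setting this equal to demand: 1851.5 - 7.5pb = 119 + 9pb, so pb = 105.
Sellers receive ps = 105 + 77 = 182; q' = 1851.5 − 7.5·105 = 1064.
ΔCS = ½(749 + 1064)(147 − 105) = 38073; ΔPS = ½(749 + 1064)(182 − 147) = 31727.5.
Government spending = 77 × 1064 = 81928.
Net change = 38073 + 31727.5 − 81928 = -12127.5. The loss equals the DWL triangle ½·77·315.

Net change in total surplus = -$12127.5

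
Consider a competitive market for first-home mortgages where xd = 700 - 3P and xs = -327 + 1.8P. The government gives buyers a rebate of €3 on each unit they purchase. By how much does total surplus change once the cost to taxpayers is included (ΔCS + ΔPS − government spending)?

Pre-subsidy: 700 - 3P = -327 + 1.8P gives P* = 5135/24, x* = 58.125.
With the rebate, buyers effectively pay Pb = Ps − 3, where Ps is the price sellers receive.
Demand in terms of Ps becomes xd = 700 − 3(Ps − 3) = 709 - 3Ps. Setting this equal to supply: 709 - 3Ps = -327 + 1.8Ps, so Ps = 1295/6.
Buyers pay Pb = 1295/6 − 3 = 1277/6; x' = -327 + 1.8·(1295/6) = 61.5.
ΔCS = ½(58.125 + 61.5)(5135/24 − 1277/6) = 67.2890625; ΔPS = ½(58.125 + 61.5)(1295/6 − 5135/24) = 112.1484375.
Government spending = 3 × 61.5 = 184.5.
Net change = 67.2890625 + 112.1484375 − 184.5 = -5.0625. The loss equals the DWL triangle ½·3·3.375.

Net change in total surplus = -€5.0625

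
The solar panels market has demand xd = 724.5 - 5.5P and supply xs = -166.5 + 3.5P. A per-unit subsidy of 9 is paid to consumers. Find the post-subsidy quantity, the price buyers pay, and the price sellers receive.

x' = 199.25; buyers pay 95.5; sellers receive 104.5

Pre-subsidy: 724.5 - 5.5P = -166.5 + 3.5P gives P* = 99, x* = 180.
With the rebate, buyers effectively pay Pb = Ps − 9, where Ps is the price sellers receive.
Demand in terms of Ps becomes xd = 724.5 − 5.5(Ps − 9) = 774 - 5.5Ps. Setting this equal to supply: 774 - 5.5Ps = -166.5 + 3.5Ps, so Ps = 104.5.
Buyers pay Pb = 104.5 − 9 = 95.5; x' = -166.5 + 3.5·104.5 = 199.25.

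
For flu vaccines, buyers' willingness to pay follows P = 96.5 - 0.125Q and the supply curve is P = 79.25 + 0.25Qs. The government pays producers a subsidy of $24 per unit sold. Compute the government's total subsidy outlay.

Pre-subsidy: 96.5 - 0.125Q = 79.25 + 0.25Q gives Q* = 46 and P* = 90.75.
With the subsidy, sellers receive Ps = Pb + 24 for each unit, where Pb is the price buyers pay.
On the curves, Pb = 96.5 - 0.125Q and Ps = 79.25 + 0.25Q; the wedge Ps − Pb = 24 gives 79.25 + 0.25Q − (96.5 - 0.125Q) = 24, so Q' = 110.
Then Pb = 96.5 − 0.125·110 = 82.75 and Ps = 79.25 + 0.25·110 = 106.75.
Government outlay = subsidy × quantity = 24 × 110 = 2640.

Government cost = $2640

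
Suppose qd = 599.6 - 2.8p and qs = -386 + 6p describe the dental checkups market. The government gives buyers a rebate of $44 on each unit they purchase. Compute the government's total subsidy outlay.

Government cost = $16280

Pre-subsidy: 599.6 - 2.8p = -386 + 6p gives p* = 112, q* = 286.
With the rebate, buyers effectively pay pb = ps − 44, where ps is the price sellers receive.
Demand in terms of ps becomes qd = 599.6 − 2.8(ps − 44) = 722.8 - 2.8ps. Setting this equal to supply: 722.8 - 2.8ps = -386 + 6ps, so ps = 126.
Buyers pay pb = 126 − 44 = 82; q' = -386 + 6·126 = 370.
Government outlay = subsidy × quantity = 44 × 370 = 16280.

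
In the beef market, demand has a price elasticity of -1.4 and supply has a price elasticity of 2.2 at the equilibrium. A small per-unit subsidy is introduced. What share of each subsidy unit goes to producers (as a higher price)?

Producer share = 7/18

For a small subsidy around the equilibrium, the benefit split depends on the relative slopes, which at a point are proportional to the elasticities.
Buyer share = εs/(εs + |εd|) = 2.2/(2.2 + 1.4) = 11/18; seller share = |εd|/(εs + |εd|) = 7/18.
So producers capture 7/18 of the subsidy.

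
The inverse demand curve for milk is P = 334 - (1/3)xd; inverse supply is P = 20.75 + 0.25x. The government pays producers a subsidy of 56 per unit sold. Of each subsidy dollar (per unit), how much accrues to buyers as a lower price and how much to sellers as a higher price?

Pre-subsidy: 334 - (1/3)x = 20.75 + 0.25x gives x* = 537 and P* = 155.
With the subsidy, sellers receive Ps = Pb + 56 for each unit, where Pb is the price buyers pay.
On the curves, Pb = 334 - (1/3)x and Ps = 20.75 + 0.25x; the wedge Ps − Pb = 56 gives 20.75 + 0.25x − (334 - (1/3)x) = 56, so x' = 633.
Then Pb = 334 − (1/3)·633 = 123 and Ps = 20.75 + 0.25·633 = 179.
Buyers' price falls by P* − Pb = 155 − 123 = 32; sellers' price rises by Ps − P* = 179 − 155 = 24.

Buyers gain 32 per unit; sellers gain 24 per unit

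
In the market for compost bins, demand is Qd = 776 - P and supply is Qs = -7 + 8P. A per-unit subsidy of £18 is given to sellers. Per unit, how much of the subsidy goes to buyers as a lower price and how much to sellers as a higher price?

Pre-subsidy: 776 - P = -7 + 8P gives P* = 87, Q* = 689.
With the subsidy, sellers receive Ps = Pb + 18 for each unit, where Pb is the price buyers pay.
Supply in terms of Pb becomes Qs = -7 + 8(Pb + 18) = 137 + 8Pb. Setting this equal to demand: 776 - Pb = 137 + 8Pb, so Pb = 71.
Sellers receive Ps = 71 + 18 = 89; Q' = 776 − 1·71 = 705.
Buyers' price falls by P* − Pb = 87 − 71 = 16; sellers' price rises by Ps − P* = 89 − 87 = 2.

Buyers gain £16 per unit; sellers gain £2 per unit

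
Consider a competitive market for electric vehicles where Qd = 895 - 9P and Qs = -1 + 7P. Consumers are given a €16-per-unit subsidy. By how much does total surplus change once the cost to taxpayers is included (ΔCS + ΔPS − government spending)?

Pre-subsidy: 895 - 9P = -1 + 7P gives P* = 56, Q* = 391.
With the rebate, buyers effectively pay Pb = Ps − 16, where Ps is the price sellers receive.
Demand in terms of Ps becomes Qd = 895 − 9(Ps − 16) = 1039 - 9Ps. Setting this equal to supply: 1039 - 9Ps = -1 + 7Ps, so Ps = 65.
Buyers pay Pb = 65 − 16 = 49; Q' = -1 + 7·65 = 454.
ΔCS = ½(391 + 454)(56 − 49) = 2957.5; ΔPS = ½(391 + 454)(65 − 56) = 3802.5.
Government spending = 16 × 454 = 7264.
Net change = 2957.5 + 3802.5 − 7264 = -504. The loss equals the DWL triangle ½·16·63.

Net change in total surplus = -€504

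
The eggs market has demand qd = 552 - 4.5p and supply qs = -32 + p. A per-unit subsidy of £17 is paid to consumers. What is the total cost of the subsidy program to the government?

Pre-subsidy: 552 - 4.5p = -32 + p gives p* = 1168/11, q* = 816/11.
With the rebate, buyers effectively pay pb = ps − 17, where ps is the price sellers receive.
Demand in terms of ps becomes qd = 552 − 4.5(ps − 17) = 628.5 - 4.5ps. Setting this equal to supply: 628.5 - 4.5ps = -32 + ps, so ps = 1321/11.
Buyers pay pb = 1321/11 − 17 = 1134/11; q' = -32 + 1·(1321/11) = 969/11.
Government outlay = subsidy × quantity = 17 × 969/11 = 16473/11.

Government cost = 16473/11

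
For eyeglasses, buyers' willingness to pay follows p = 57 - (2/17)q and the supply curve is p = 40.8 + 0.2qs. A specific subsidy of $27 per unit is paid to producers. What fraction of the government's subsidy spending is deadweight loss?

DWL / government spending = 0.3125

Pre-subsidy: 57 - (2/17)q = 40.8 + 0.2q gives q* = 51 and p* = 51.
With the subsidy, sellers receive ps = pb + 27 for each unit, where pb is the price buyers pay.
On the curves, pb = 57 - (2/17)q and ps = 40.8 + 0.2q; the wedge ps − pb = 27 gives 40.8 + 0.2q − (57 - (2/17)q) = 27, so q' = 136.
Then pb = 57 − (2/17)·136 = 41 and ps = 40.8 + 0.2·136 = 68.
ΔCS = ½(51 + 136)(51 − 41) = 935; ΔPS = ½(51 + 136)(68 − 51) = 1589.5.
Government spending = 27 × 136 = 3672.
DWL = ½ × 27 × (136 − 51) = 1147.5; fraction = 1147.5 / 3672 = 0.3125.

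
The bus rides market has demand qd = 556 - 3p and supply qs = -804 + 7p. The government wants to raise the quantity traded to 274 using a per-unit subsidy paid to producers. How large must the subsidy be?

Required subsidy s = 60 per unit

At q = 274, invert demand for the buyer price: pb = (556 − 274)/3 = 94; invert supply for the seller price: ps = (274 − (-804))/7 = 154.
The subsidy must fill the gap: s = ps − pb = 154 − 94 = 60.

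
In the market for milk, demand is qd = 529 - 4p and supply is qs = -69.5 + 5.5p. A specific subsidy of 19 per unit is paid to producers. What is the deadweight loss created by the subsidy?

Deadweight loss = 418

Pre-subsidy: 529 - 4p = -69.5 + 5.5p gives p* = 63, q* = 277.
With the subsidy, sellers receive ps = pb + 19 for each unit, where pb is the price buyers pay.
Supply in terms of pb becomes qs = -69.5 + 5.5(pb + 19) = 35 + 5.5pb. Setting this equal to demand: 529 - 4pb = 35 + 5.5pb, so pb = 52.
Sellers receive ps = 52 + 19 = 71; q' = 529 − 4·52 = 321.
The subsidy expands output by 321 − 277 = 44 past the efficient level; on those units the gap between marginal cost and willingness to pay runs from 0 up to 19.
DWL = ½ × 19 × 44 = 418.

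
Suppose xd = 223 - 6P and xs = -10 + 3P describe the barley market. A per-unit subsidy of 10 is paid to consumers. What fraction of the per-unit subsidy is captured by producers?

Pre-subsidy: 223 - 6P = -10 + 3P gives P* = 233/9, x* = 203/3.
With the rebate, buyers effectively pay Pb = Ps − 10, where Ps is the price sellers receive.
Demand in terms of Ps becomes xd = 223 − 6(Ps − 10) = 283 - 6Ps. Setting this equal to supply: 283 - 6Ps = -10 + 3Ps, so Ps = 293/9.
Buyers pay Pb = 293/9 − 10 = 203/9; x' = -10 + 3·(293/9) = 263/3.
Buyers' price falls by P* − Pb = 233/9 − 203/9 = 10/3; sellers' price rises by Ps − P* = 293/9 − 233/9 = 20/3.
So producers capture (20/3)/10 = 2/3 of each unit of subsidy.

Producer share = 2/3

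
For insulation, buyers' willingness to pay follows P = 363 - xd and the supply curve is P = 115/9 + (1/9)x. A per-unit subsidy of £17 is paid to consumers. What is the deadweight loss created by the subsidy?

Pre-subsidy: 363 - x = 115/9 + (1/9)x gives x* = 315.2 and P* = 47.8.
With the rebate, buyers effectively pay Pb = Ps − 17, where Ps is the price sellers receive.
On the curves, Pb = 363 - x and Ps = 115/9 + (1/9)x; the wedge Ps − Pb = 17 gives 115/9 + (1/9)x − (363 - x) = 17, so x' = 330.5.
Then Pb = 363 − 1·330.5 = 32.5 and Ps = 115/9 + (1/9)·330.5 = 49.5.
The subsidy expands output by 330.5 − 315.2 = 15.3 past the efficient level; on those units the gap between marginal cost and willingness to pay runs from 0 up to 17.
DWL = ½ × 17 × 15.3 = 130.05.

Deadweight loss = £130.05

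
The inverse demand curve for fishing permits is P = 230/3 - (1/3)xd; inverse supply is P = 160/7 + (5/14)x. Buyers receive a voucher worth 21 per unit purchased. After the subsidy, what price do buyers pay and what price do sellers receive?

Buyers pay 1176/29; sellers receive 1785/29

Pre-subsidy: 230/3 - (1/3)x = 160/7 + (5/14)x gives x* = 2260/29 and P* = 1470/29.
With the rebate, buyers effectively pay Pb = Ps − 21, where Ps is the price sellers receive.
On the curves, Pb = 230/3 - (1/3)x and Ps = 160/7 + (5/14)x; the wedge Ps − Pb = 21 gives 160/7 + (5/14)x − (230/3 - (1/3)x) = 21, so x' = 3142/29.
Then Pb = 230/3 − (1/3)·(3142/29) = 1176/29 and Ps = 160/7 + (5/14)·(3142/29) = 1785/29.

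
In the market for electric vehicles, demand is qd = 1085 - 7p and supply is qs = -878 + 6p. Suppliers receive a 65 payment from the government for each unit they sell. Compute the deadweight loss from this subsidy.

Pre-subsidy: 1085 - 7p = -878 + 6p gives p* = 151, q* = 28.
With the subsidy, sellers receive ps = pb + 65 for each unit, where pb is the price buyers pay.
Supply in terms of pb becomes qs = -878 + 6(pb + 65) = -488 + 6pb. Setting this equal to demand: 1085 - 7pb = -488 + 6pb, so pb = 121.
Sellers receive ps = 121 + 65 = 186; q' = 1085 − 7·121 = 238.
The subsidy expands output by 238 − 28 = 210 past the efficient level; on those units the gap between marginal cost and willingness to pay runs from 0 up to 65.
DWL = ½ × 65 × 210 = 6825.

Deadweight loss = 6825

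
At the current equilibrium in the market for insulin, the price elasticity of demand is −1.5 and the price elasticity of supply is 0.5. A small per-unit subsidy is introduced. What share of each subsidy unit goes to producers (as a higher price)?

For a small subsidy around the equilibrium, the benefit split depends on the relative slopes, which at a point are proportional to the elasticities.
Buyer share = εs/(εs + |εd|) = 0.5/(0.5 + 1.5) = 0.25; seller share = |εd|/(εs + |εd|) = 0.75.
So producers capture 0.75 of the subsidy.

Producer share = 0.75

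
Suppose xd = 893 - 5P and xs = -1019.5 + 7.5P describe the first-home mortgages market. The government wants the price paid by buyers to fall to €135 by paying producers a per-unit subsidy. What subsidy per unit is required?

At a buyer price of 135, quantity demanded is 893 − 5·135 = 218.
Sellers supply 218 only when they receive Ps with -1019.5 + 7.5·Ps = 218, i.e. Ps = 165.
s = Ps − Pb = 165 − 135 = 30.

Required subsidy s = €30 per unit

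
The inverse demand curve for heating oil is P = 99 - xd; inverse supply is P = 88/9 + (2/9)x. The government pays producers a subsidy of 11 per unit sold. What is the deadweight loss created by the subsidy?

Deadweight loss = 49.5

Pre-subsidy: 99 - x = 88/9 + (2/9)x gives x* = 73 and P* = 26.
With the subsidy, sellers receive Ps = Pb + 11 for each unit, where Pb is the price buyers pay.
On the curves, Pb = 99 - x and Ps = 88/9 + (2/9)x; the wedge Ps − Pb = 11 gives 88/9 + (2/9)x − (99 - x) = 11, so x' = 82.
Then Pb = 99 − 1·82 = 17 and Ps = 88/9 + (2/9)·82 = 28.
The subsidy expands output by 82 − 73 = 9 past the efficient level; on those units the gap between marginal cost and willingness to pay runs from 0 up to 11.
DWL = ½ × 11 × 9 = 49.5.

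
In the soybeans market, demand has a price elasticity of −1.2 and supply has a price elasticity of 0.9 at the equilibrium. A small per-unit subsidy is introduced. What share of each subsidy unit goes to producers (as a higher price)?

Producer share = 4/7

For a small subsidy around the equilibrium, the benefit split depends on the relative slopes, which at a point are proportional to the elasticities.
Buyer share = εs/(εs + |εd|) = 0.9/(0.9 + 1.2) = 3/7; seller share = |εd|/(εs + |εd|) = 4/7.
So producers capture 4/7 of the subsidy.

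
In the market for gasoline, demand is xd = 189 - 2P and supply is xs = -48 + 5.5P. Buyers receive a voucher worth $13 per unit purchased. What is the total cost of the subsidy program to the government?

Pre-subsidy: 189 - 2P = -48 + 5.5P gives P* = 31.6, x* = 125.8.
With the rebate, buyers effectively pay Pb = Ps − 13, where Ps is the price sellers receive.
Demand in terms of Ps becomes xd = 189 − 2(Ps − 13) = 215 - 2Ps. Setting this equal to supply: 215 - 2Ps = -48 + 5.5Ps, so Ps = 526/15.
Buyers pay Pb = 526/15 − 13 = 331/15; x' = -48 + 5.5·(526/15) = 2173/15.
Government outlay = subsidy × quantity = 13 × 2173/15 = 28249/15.

Government cost = 28249/15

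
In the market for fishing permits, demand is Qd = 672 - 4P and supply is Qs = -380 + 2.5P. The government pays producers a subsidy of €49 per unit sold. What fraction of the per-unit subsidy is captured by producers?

Pre-subsidy: 672 - 4P = -380 + 2.5P gives P* = 2104/13, Q* = 320/13.
With the subsidy, sellers receive Ps = Pb + 49 for each unit, where Pb is the price buyers pay.
Supply in terms of Pb becomes Qs = -380 + 2.5(Pb + 49) = -257.5 + 2.5Pb. Setting this equal to demand: 672 - 4Pb = -257.5 + 2.5Pb, so Pb = 143.
Sellers receive Ps = 143 + 49 = 192; Q' = 672 − 4·143 = 100.
Buyers' price falls by P* − Pb = 2104/13 − 143 = 245/13; sellers' price rises by Ps − P* = 192 − 2104/13 = 392/13.
So producers capture (392/13)/49 = 8/13 of each unit of subsidy.

Producer share = 8/13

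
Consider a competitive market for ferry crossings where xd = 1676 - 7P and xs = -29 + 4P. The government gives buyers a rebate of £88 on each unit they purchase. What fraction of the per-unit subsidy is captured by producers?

Producer share = 7/11

Pre-subsidy: 1676 - 7P = -29 + 4P gives P* = 155, x* = 591.
With the rebate, buyers effectively pay Pb = Ps − 88, where Ps is the price sellers receive.
Demand in terms of Ps becomes xd = 1676 − 7(Ps − 88) = 2292 - 7Ps. Setting this equal to supply: 2292 - 7Ps = -29 + 4Ps, so Ps = 211.
Buyers pay Pb = 211 − 88 = 123; x' = -29 + 4·211 = 815.
Buyers' price falls by P* − Pb = 155 − 123 = 32; sellers' price rises by Ps − P* = 211 − 155 = 56.
So producers capture 56/88 = 7/11 of each unit of subsidy.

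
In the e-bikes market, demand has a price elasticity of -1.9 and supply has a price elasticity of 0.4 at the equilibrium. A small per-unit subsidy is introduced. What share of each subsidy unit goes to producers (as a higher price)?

For a small subsidy around the equilibrium, the benefit split depends on the relative slopes, which at a point are proportional to the elasticities.
Buyer share = εs/(εs + |εd|) = 0.4/(0.4 + 1.9) = 4/23; seller share = |εd|/(εs + |εd|) = 19/23.
So producers capture 19/23 of the subsidy.

Producer share = 19/23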